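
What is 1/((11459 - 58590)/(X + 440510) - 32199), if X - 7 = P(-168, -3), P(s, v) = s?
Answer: -62907/2025549226 ≈ -3.1057e-5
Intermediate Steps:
X = -161 (X = 7 - 168 = -161)
1/((11459 - 58590)/(X + 440510) - 32199) = 1/((11459 - 58590)/(-161 + 440510) - 32199) = 1/(-47131/440349 - 32199) = 1/(-47131*1/440349 - 32199) = 1/(-6733/62907 - 32199) = 1/(-2025549226/62907) = -62907/2025549226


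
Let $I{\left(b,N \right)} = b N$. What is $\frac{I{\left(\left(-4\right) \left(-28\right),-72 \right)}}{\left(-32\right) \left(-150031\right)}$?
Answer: $- \frac{36}{21433} \approx -0.0016797$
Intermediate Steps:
$I{\left(b,N \right)} = N b$
$\frac{I{\left(\left(-4\right) \left(-28\right),-72 \right)}}{\left(-32\right) \left(-150031\right)} = \frac{\left(-72\right) \left(\left(-4\right) \left(-28\right)\right)}{\left(-32\right) \left(-150031\right)} = \frac{\left(-72\right) 112}{4800992} = \left(-8064\right) \frac{1}{4800992} = - \frac{36}{21433}$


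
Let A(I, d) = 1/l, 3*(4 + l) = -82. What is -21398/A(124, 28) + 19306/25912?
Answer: 26059882831/38868 ≈ 6.7047e+5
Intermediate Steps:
l = -94/3 (l = -4 + (1/3)*(-82) = -4 - 82/3 = -94/3 ≈ -31.333)
A(I, d) = -3/94 (A(I, d) = 1/(-94/3) = -3/94)
-21398/A(124, 28) + 19306/25912 = -21398/(-3/94) + 19306/25912 = -21398*(-94/3) + 19306*(1/25912) = 2011412/3 + 9653/12956 = 26059882831/38868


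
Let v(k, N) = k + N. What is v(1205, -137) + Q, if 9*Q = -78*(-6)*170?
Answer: 9908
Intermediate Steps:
v(k, N) = N + k
Q = 8840 (Q = (-78*(-6)*170)/9 = (468*170)/9 = (1/9)*79560 = 8840)
v(1205, -137) + Q = (-137 + 1205) + 8840 = 1068 + 8840 = 9908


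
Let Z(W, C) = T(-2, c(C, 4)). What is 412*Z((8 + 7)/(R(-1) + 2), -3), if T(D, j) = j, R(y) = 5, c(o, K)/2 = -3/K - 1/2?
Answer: -1030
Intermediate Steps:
c(o, K) = -1 - 6/K (c(o, K) = 2*(-3/K - 1/2) = 2*(-1/2 - 3/K) = -1 - 6/K)
Z(W, C) = -5/2 (Z(W, C) = (-6 - 1*4)/4 = (-6 - 4)/4 = (1/4)*(-10) = -5/2)
412*Z((8 + 7)/(R(-1) + 2), -3) = 412*(-5/2) = -1030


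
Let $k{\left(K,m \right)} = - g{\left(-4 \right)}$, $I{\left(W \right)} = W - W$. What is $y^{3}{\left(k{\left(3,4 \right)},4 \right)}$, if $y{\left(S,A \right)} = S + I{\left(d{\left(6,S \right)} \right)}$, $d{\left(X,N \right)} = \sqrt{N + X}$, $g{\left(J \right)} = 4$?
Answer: $-64$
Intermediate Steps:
$I{\left(W \right)} = 0$
$k{\left(K,m \right)} = -4$ ($k{\left(K,m \right)} = \left(-1\right) 4 = -4$)
$y{\left(S,A \right)} = S$ ($y{\left(S,A \right)} = S + 0 = S$)
$y^{3}{\left(k{\left(3,4 \right)},4 \right)} = \left(-4\right)^{3} = -64$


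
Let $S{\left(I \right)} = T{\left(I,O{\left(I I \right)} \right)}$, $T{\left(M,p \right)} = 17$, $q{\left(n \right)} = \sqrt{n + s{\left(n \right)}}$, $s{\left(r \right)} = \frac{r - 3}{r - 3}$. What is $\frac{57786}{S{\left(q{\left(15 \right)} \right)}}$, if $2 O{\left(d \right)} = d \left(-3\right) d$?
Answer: $\frac{57786}{17} \approx 3399.2$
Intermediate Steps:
$s{\left(r \right)} = 1$ ($s{\left(r \right)} = \frac{-3 + r}{-3 + r} = 1$)
$O{\left(d \right)} = - \frac{3 d^{2}}{2}$ ($O{\left(d \right)} = \frac{d \left(-3\right) d}{2} = \frac{- 3 d d}{2} = \frac{\left(-3\right) d^{2}}{2} = - \frac{3 d^{2}}{2}$)
$q{\left(n \right)} = \sqrt{1 + n}$ ($q{\left(n \right)} = \sqrt{n + 1} = \sqrt{1 + n}$)
$S{\left(I \right)} = 17$
$\frac{57786}{S{\left(q{\left(15 \right)} \right)}} = \frac{57786}{17}$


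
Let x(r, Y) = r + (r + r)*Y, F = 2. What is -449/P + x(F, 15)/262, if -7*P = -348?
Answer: -400945/45588 ≈ -8.7950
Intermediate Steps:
P = 348/7 (P = -⅐*(-348) = 348/7 ≈ 49.714)
x(r, Y) = r + 2*Y*r (x(r, Y) = r + (2*r)*Y = r + 2*Y*r)
-449/P + x(F, 15)/262 = -449/348/7 + (2*(1 + 2*15))/262 = -449*7/348 + (2*(1 + 30))*(1/262) = -3143/348 + (2*31)*(1/262) = -3143/348 + 62*(1/262) = -3143/348 + 31/131 = -400945/45588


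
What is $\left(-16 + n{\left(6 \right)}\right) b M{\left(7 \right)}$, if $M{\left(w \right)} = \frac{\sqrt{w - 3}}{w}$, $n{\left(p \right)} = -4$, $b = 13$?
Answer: $- \frac{520}{7} \approx -74.286$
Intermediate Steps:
$M{\left(w \right)} = \frac{\sqrt{-3 + w}}{w}$
$\left(-16 + n{\left(6 \right)}\right) b M{\left(7 \right)} = \left(-16 - 4\right) 13 \frac{\sqrt{-3 + 7}}{7} = \left(-20\right) 13 \frac{\sqrt{4}}{7} = - 260 \cdot \frac{1}{7} \cdot 2 = \left(-260\right) \frac{2}{7} = - \frac{520}{7}$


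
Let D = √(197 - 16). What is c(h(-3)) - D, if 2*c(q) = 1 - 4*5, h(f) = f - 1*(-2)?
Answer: -19/2 - √181 ≈ -22.954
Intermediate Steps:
h(f) = 2 + f (h(f) = f + 2 = 2 + f)
c(q) = -19/2 (c(q) = (1 - 4*5)/2 = (1 - 20)/2 = (½)*(-19) = -19/2)
D = √181 ≈ 13.454
c(h(-3)) - D = -19/2 - √181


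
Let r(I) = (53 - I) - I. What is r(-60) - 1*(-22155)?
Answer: 22328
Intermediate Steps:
r(I) = 53 - 2*I
r(-60) - 1*(-22155) = (53 - 2*(-60)) - 1*(-22155) = (53 + 120) + 22155 = 173 + 22155 = 22328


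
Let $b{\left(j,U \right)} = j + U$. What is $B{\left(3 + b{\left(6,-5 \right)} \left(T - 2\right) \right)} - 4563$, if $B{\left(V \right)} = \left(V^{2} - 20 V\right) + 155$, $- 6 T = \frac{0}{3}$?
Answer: $-4427$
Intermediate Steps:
$T = 0$ ($T = - \frac{0 \cdot \frac{1}{3}}{6} = \left(- \frac{1}{6}\right) 0 = 0$)
$b{\left(j,U \right)} = U + j$
$B{\left(V \right)} = 155 + V^{2} - 20 V$
$B{\left(3 + b{\left(6,-5 \right)} \left(T - 2\right) \right)} - 4563 = \left(155 + \left(3 + \left(-5 + 6\right) \left(0 - 2\right)\right)^{2} - 20 \left(3 + \left(-5 + 6\right) \left(0 - 2\right)\right)\right) - 4563 = \left(155 + \left(3 + 1 \left(-2\right)\right)^{2} - 20 \left(3 + 1 \left(-2\right)\right)\right) - 4563 = \left(155 + \left(3 - 2\right)^{2} - 20 \left(3 - 2\right)\right) - 4563 = \left(155 + 1^{2} - 20\right) - 4563 = \left(155 + 1 - 20\right) - 4563 = 136 - 4563 = -4427$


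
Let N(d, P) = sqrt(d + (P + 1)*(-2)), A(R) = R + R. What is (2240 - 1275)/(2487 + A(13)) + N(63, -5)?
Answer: 965/2513 + sqrt(71) ≈ 8.8102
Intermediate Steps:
A(R) = 2*R
N(d, P) = sqrt(-2 + d - 2*P) (N(d, P) = sqrt(d + (1 + P)*(-2)) = sqrt(d + (-2 - 2*P)) = sqrt(-2 + d - 2*P))
(2240 - 1275)/(2487 + A(13)) + N(63, -5) = (2240 - 1275)/(2487 + 2*13) + sqrt(-2 + 63 - 2*(-5)) = 965/(2487 + 26) + sqrt(-2 + 63 + 10) = 965/2513 + sqrt(71)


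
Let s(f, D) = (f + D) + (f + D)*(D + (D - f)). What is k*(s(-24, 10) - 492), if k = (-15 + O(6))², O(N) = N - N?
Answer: -252450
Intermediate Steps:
O(N) = 0
k = 225 (k = (-15 + 0)² = (-15)² = 225)
s(f, D) = D + f + (D + f)*(-f + 2*D) (s(f, D) = (D + f) + (D + f)*(-f + 2*D) = D + f + (D + f)*(-f + 2*D))
k*(s(-24, 10) - 492) = 225*((10 - 24 - 1*(-24)² + 2*10² + 10*(-24)) - 492) = 225*((10 - 24 - 1*576 + 2*100 - 240) - 492) = 225*((10 - 24 - 576 + 200 - 240) - 492) = 225*(-630 - 492) = 225*(-1122) = -252450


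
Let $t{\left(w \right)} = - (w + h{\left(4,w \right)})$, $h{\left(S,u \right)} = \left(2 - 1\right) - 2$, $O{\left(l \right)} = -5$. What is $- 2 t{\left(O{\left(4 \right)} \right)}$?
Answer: $-12$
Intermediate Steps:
$h{\left(S,u \right)} = -1$ ($h{\left(S,u \right)} = \left(2 - 1\right) - 2 = 1 - 2 = -1$)
$t{\left(w \right)} = 1 - w$ ($t{\left(w \right)} = - (w - 1) = - (-1 + w) = 1 - w$)
$- 2 t{\left(O{\left(4 \right)} \right)} = - 2 \left(1 - -5\right) = - 2 \left(1 + 5\right) = \left(-2\right) 6 = -12$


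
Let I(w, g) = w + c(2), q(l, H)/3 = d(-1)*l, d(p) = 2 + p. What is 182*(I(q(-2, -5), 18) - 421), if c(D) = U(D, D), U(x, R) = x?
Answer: -77350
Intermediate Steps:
q(l, H) = 3*l (q(l, H) = 3*((2 - 1)*l) = 3*(1*l) = 3*l)
c(D) = D
I(w, g) = 2 + w (I(w, g) = w + 2 = 2 + w)
182*(I(q(-2, -5), 18) - 421) = 182*((2 + 3*(-2)) - 421) = 182*((2 - 6) - 421) = 182*(-4 - 421) = 182*(-425) = -77350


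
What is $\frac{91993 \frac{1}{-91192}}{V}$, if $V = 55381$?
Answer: $- \frac{91993}{5050304152} \approx -1.8215 \cdot 10^{-5}$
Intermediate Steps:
$\frac{91993 \frac{1}{-91192}}{V} = \frac{91993 \frac{1}{-91192}}{55381} = 91993 \left(- \frac{1}{91192}\right) \frac{1}{55381} = \left(- \frac{91993}{91192}\right) \frac{1}{55381} = - \frac{91993}{5050304152}$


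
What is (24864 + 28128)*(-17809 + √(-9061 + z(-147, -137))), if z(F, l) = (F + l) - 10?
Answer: -943734528 + 52992*I*√9355 ≈ -9.4373e+8 + 5.1255e+6*I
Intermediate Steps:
z(F, l) = -10 + F + l
(24864 + 28128)*(-17809 + √(-9061 + z(-147, -137))) = (24864 + 28128)*(-17809 + √(-9061 + (-10 - 147 - 137))) = 52992*(-17809 + √(-9061 - 294)) = 52992*(-17809 + √(-9355)) = 52992*(-17809 + I*√9355) = -943734528 + 52992*I*√9355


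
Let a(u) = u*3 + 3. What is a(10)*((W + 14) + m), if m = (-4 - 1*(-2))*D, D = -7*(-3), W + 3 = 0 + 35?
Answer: 132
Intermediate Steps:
W = 32 (W = -3 + (0 + 35) = -3 + 35 = 32)
a(u) = 3 + 3*u (a(u) = 3*u + 3 = 3 + 3*u)
D = 21
m = -42 (m = (-4 - 1*(-2))*21 = (-4 + 2)*21 = -2*21 = -42)
a(10)*((W + 14) + m) = (3 + 3*10)*((32 + 14) - 42) = (3 + 30)*(46 - 42) = 33*4 = 132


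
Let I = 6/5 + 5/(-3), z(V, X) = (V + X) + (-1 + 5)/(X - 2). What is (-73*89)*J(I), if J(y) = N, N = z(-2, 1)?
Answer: 32485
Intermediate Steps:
z(V, X) = V + X + 4/(-2 + X) (z(V, X) = (V + X) + 4/(-2 + X) = V + X + 4/(-2 + X))
I = -7/15 (I = 6*(⅕) + 5*(-⅓) = 6/5 - 5/3 = -7/15 ≈ -0.46667)
N = -5 (N = (4 + 1² - 2*(-2) - 2*1 - 2*1)/(-2 + 1) = (4 + 1 + 4 - 2 - 2)/(-1) = -1*5 = -5)
J(y) = -5
(-73*89)*J(I) = -73*89*(-5) = -6497*(-5) = 32485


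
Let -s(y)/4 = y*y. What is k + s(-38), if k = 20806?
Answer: 15030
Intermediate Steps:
s(y) = -4*y**2 (s(y) = -4*y*y = -4*y**2)
k + s(-38) = 20806 - 4*(-38)**2 = 20806 - 4*1444 = 20806 - 5776 = 15030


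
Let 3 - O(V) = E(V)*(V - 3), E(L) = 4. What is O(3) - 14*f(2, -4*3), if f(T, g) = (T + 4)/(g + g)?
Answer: 13/2 ≈ 6.5000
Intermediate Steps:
O(V) = 15 - 4*V (O(V) = 3 - 4*(V - 3) = 3 - 4*(-3 + V) = 3 - (-12 + 4*V) = 3 + (12 - 4*V) = 15 - 4*V)
f(T, g) = (4 + T)/(2*g) (f(T, g) = (4 + T)/((2*g)) = (4 + T)*(1/(2*g)) = (4 + T)/(2*g))
O(3) - 14*f(2, -4*3) = (15 - 4*3) - 7*(4 + 2)/((-4*3)) = (15 - 12) - 7*6/(-12) = 3 - 7*(-1)*6/12 = 3 - 14*(-¼) = 3 + 7/2 = 13/2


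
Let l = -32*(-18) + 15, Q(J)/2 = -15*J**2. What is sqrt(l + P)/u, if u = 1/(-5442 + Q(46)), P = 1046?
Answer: -68922*sqrt(1637) ≈ -2.7886e+6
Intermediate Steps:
Q(J) = -30*J**2 (Q(J) = 2*(-15*J**2) = -30*J**2)
u = -1/68922 (u = 1/(-5442 - 30*46**2) = 1/(-5442 - 30*2116) = 1/(-5442 - 63480) = 1/(-68922) = -1/68922 ≈ -1.4509e-5)
l = 591 (l = 576 + 15 = 591)
sqrt(l + P)/u = sqrt(591 + 1046)/(-1/68922) = sqrt(1637)*(-68922) = -68922*sqrt(1637)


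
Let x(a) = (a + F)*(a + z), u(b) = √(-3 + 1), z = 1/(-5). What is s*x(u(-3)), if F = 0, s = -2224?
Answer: 4448 + 2224*I*√2/5 ≈ 4448.0 + 629.04*I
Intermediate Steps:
z = -⅕ ≈ -0.20000
u(b) = I*√2 (u(b) = √(-2) = I*√2)
x(a) = a*(-⅕ + a) (x(a) = (a + 0)*(a - ⅕) = a*(-⅕ + a))
s*x(u(-3)) = -2224*I*√2*(-⅕ + I*√2)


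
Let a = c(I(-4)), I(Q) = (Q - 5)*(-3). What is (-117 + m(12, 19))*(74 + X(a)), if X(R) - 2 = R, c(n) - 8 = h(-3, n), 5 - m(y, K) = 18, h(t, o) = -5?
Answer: -10270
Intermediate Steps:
m(y, K) = -13 (m(y, K) = 5 - 1*18 = 5 - 18 = -13)
I(Q) = 15 - 3*Q (I(Q) = (-5 + Q)*(-3) = 15 - 3*Q)
c(n) = 3 (c(n) = 8 - 5 = 3)
a = 3
X(R) = 2 + R
(-117 + m(12, 19))*(74 + X(a)) = (-117 - 13)*(74 + (2 + 3)) = -130*(74 + 5) = -130*79 = -10270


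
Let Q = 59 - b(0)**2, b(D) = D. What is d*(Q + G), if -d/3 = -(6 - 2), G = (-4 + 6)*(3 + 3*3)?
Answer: 996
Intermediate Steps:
G = 24 (G = 2*(3 + 9) = 2*12 = 24)
Q = 59 (Q = 59 - 1*0**2 = 59 - 1*0 = 59 + 0 = 59)
d = 12 (d = -(-3)*(6 - 2) = -(-3)*4 = -3*(-4) = 12)
d*(Q + G) = 12*(59 + 24) = 12*83 = 996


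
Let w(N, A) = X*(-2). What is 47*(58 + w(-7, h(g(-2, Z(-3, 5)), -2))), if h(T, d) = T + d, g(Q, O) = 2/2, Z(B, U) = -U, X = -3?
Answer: 3008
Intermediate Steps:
g(Q, O) = 1 (g(Q, O) = 2*(1/2) = 1)
w(N, A) = 6 (w(N, A) = -3*(-2) = 6)
47*(58 + w(-7, h(g(-2, Z(-3, 5)), -2))) = 47*(58 + 6) = 47*64 = 3008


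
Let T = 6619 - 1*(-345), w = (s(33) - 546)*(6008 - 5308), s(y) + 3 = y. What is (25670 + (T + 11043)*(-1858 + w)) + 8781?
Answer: -6537550955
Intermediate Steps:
s(y) = -3 + y
w = -361200 (w = ((-3 + 33) - 546)*(6008 - 5308) = (30 - 546)*700 = -516*700 = -361200)
T = 6964 (T = 6619 + 345 = 6964)
(25670 + (T + 11043)*(-1858 + w)) + 8781 = (25670 + (6964 + 11043)*(-1858 - 361200)) + 8781 = (25670 + 18007*(-363058)) + 8781 = (25670 - 6537585406) + 8781 = -6537559736 + 8781 = -6537550955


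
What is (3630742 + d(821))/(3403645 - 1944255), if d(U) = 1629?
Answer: 3632371/1459390 ≈ 2.4890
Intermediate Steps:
(3630742 + d(821))/(3403645 - 1944255) = (3630742 + 1629)/(3403645 - 1944255) = 3632371/1459390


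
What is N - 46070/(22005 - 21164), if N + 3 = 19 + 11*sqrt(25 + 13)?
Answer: -32614/841 + 11*sqrt(38) ≈ 29.029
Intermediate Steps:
N = 16 + 11*sqrt(38) (N = -3 + (19 + 11*sqrt(25 + 13)) = -3 + (19 + 11*sqrt(38)) = 16 + 11*sqrt(38) ≈ 83.809)
N - 46070/(22005 - 21164) = (16 + 11*sqrt(38)) - 46070/(22005 - 21164) = (16 + 11*sqrt(38)) - 46070/841 = -32614/841 + 11*sqrt(38)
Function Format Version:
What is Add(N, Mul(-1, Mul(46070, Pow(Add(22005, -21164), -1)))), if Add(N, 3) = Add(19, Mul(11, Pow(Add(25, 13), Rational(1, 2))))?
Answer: Add(Rational(-32614, 841), Mul(11, Pow(38, Rational(1, 2)))) ≈ 29.029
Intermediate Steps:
N = Add(16, Mul(11, Pow(38, Rational(1, 2)))) (N = Add(-3, Add(19, Mul(11, Pow(Add(25, 13), Rational(1, 2))))) = Add(-3, Add(19, Mul(11, Pow(38, Rational(1, 2))))) = Add(16, Mul(11, Pow(38, Rational(1, 2)))) ≈ 83.809)
Add(N, Mul(-1, Mul(46070, Pow(Add(22005, -21164), -1)))) = Add(Add(16, Mul(11, Pow(38, Rational(1, 2)))), Mul(-1, Mul(46070, Pow(Add(22005, -21164), -1)))) = Add(Add(16, Mul(11, Pow(38, Rational(1, 2)))), Mul(-1, Mul(46070, Pow(841, -1)))) = Add(Add(16, Mul(11, Pow(38, Rational(1, 2)))), Mul(-1, Mul(46070, Rational(1, 841)))) = Add(Add(16, Mul(11, Pow(38, Rational(1, 2)))), Mul(-1, Rational(46070, 841))) = Add(Add(16, Mul(11, Pow(38, Rational(1, 2)))), Rational(-46070, 841)) = Add(Rational(-32614, 841), Mul(11, Pow(38, Rational(1, 2))))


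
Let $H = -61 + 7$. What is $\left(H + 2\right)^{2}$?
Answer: $2704$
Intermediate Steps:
$H = -54$
$\left(H + 2\right)^{2} = \left(-54 + 2\right)^{2} = \left(-52\right)^{2} = 2704$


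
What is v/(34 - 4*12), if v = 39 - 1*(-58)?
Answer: -97/14 ≈ -6.9286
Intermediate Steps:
v = 97 (v = 39 + 58 = 97)
v/(34 - 4*12) = 97/(34 - 4*12) = 97/(34 - 48) = 97/(-14) = 97*(-1/14) = -97/14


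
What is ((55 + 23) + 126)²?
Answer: 41616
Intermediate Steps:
((55 + 23) + 126)² = (78 + 126)² = 204² = 41616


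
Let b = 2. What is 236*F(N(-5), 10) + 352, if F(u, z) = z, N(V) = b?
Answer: 2712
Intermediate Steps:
N(V) = 2
236*F(N(-5), 10) + 352 = 236*10 + 352 = 2360 + 352 = 2712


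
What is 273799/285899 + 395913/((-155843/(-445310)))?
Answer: 50405185120416527/44555357857 ≈ 1.1313e+6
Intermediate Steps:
273799/285899 + 395913/((-155843/(-445310))) = 273799*(1/285899) + 395913/((-155843*(-1/445310))) = 273799/285899 + 395913/(155843/445310) = 273799/285899 + 395913*(445310/155843) = 273799/285899 + 176304018030/155843 = 50405185120416527/44555357857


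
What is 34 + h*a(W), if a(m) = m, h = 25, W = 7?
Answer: 209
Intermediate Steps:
34 + h*a(W) = 34 + 25*7 = 34 + 175 = 209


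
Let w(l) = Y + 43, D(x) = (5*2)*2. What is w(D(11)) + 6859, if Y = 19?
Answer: 6921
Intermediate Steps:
D(x) = 20 (D(x) = 10*2 = 20)
w(l) = 62 (w(l) = 19 + 43 = 62)
w(D(11)) + 6859 = 62 + 6859 = 6921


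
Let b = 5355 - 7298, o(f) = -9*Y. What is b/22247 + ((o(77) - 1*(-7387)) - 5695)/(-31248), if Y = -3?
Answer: -10995273/77241584 ≈ -0.14235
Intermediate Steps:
o(f) = 27 (o(f) = -9*(-3) = 27)
b = -1943
b/22247 + ((o(77) - 1*(-7387)) - 5695)/(-31248) = -1943/22247 + ((27 - 1*(-7387)) - 5695)/(-31248) = -1943*1/22247 + ((27 + 7387) - 5695)*(-1/31248) = -1943/22247 + (7414 - 5695)*(-1/31248) = -1943/22247 + 1719*(-1/31248) = -1943/22247 - 191/3472 = -10995273/77241584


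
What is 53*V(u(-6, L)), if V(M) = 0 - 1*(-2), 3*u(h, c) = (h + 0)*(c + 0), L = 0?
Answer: 106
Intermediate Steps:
u(h, c) = c*h/3 (u(h, c) = ((h + 0)*(c + 0))/3 = (h*c)/3 = (c*h)/3 = c*h/3)
V(M) = 2 (V(M) = 0 + 2 = 2)
53*V(u(-6, L)) = 53*2 = 106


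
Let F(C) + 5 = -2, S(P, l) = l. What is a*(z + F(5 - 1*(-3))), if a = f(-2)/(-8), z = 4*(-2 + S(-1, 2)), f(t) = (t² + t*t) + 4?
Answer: 21/2 ≈ 10.500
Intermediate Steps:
f(t) = 4 + 2*t² (f(t) = (t² + t²) + 4 = 2*t² + 4 = 4 + 2*t²)
F(C) = -7 (F(C) = -5 - 2 = -7)
z = 0 (z = 4*(-2 + 2) = 4*0 = 0)
a = -3/2 (a = (4 + 2*(-2)²)/(-8) = (4 + 2*4)*(-⅛) = (4 + 8)*(-⅛) = 12*(-⅛) = -3/2 ≈ -1.5000)
a*(z + F(5 - 1*(-3))) = -3*(0 - 7)/2 = -3/2*(-7) = 21/2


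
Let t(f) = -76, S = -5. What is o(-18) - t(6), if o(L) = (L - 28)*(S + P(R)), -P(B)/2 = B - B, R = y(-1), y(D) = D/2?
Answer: 306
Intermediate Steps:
y(D) = D/2 (y(D) = D*(1/2) = D/2)
R = -1/2 (R = (1/2)*(-1) = -1/2 ≈ -0.50000)
P(B) = 0 (P(B) = -2*(B - B) = -2*0 = 0)
o(L) = 140 - 5*L (o(L) = (L - 28)*(-5 + 0) = (-28 + L)*(-5) = 140 - 5*L)
o(-18) - t(6) = (140 - 5*(-18)) - 1*(-76) = (140 + 90) + 76 = 230 + 76 = 306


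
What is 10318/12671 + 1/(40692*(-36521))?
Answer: 15333709092505/18830531892972 ≈ 0.81430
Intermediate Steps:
10318/12671 + 1/(40692*(-36521)) = 10318*(1/12671) + (1/40692)*(-1/36521) = 10318/12671 - 1/1486112532 = 15333709092505/18830531892972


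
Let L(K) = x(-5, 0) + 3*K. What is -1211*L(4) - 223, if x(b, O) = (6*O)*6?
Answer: -14755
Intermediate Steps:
x(b, O) = 36*O
L(K) = 3*K (L(K) = 36*0 + 3*K = 0 + 3*K = 3*K)
-1211*L(4) - 223 = -3633*4 - 223 = -1211*12 - 223 = -14532 - 223 = -14755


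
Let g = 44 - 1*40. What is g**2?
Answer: 16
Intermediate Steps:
g = 4 (g = 44 - 40 = 4)
g**2 = 4**2 = 16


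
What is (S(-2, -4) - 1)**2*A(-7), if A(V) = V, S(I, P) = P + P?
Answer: -567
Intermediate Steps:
S(I, P) = 2*P
(S(-2, -4) - 1)**2*A(-7) = (2*(-4) - 1)**2*(-7) = (-8 - 1)**2*(-7) = (-9)**2*(-7) = 81*(-7) = -567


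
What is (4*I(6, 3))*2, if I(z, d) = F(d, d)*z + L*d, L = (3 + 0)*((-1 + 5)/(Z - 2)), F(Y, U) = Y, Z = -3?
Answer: 432/5 ≈ 86.400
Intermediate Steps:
L = -12/5 (L = (3 + 0)*((-1 + 5)/(-3 - 2)) = 3*(4/(-5)) = 3*(4*(-⅕)) = 3*(-⅘) = -12/5 ≈ -2.4000)
I(z, d) = -12*d/5 + d*z (I(z, d) = d*z - 12*d/5 = -12*d/5 + d*z)
(4*I(6, 3))*2 = (4*((⅕)*3*(-12 + 5*6)))*2 = (4*((⅕)*3*(-12 + 30)))*2 = (4*((⅕)*3*18))*2 = (4*(54/5))*2 = (216/5)*2 = 432/5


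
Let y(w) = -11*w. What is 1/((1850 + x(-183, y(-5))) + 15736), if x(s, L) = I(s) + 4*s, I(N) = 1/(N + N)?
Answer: 366/6168563 ≈ 5.9333e-5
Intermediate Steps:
I(N) = 1/(2*N)
x(s, L) = 1/(2*s) + 4*s
1/((1850 + x(-183, y(-5))) + 15736) = 1/((1850 + ((½)/(-183) + 4*(-183))) + 15736) = 1/((1850 + ((½)*(-1/183) - 732)) + 15736) = 1/((1850 + (-1/366 - 732)) + 15736) = 1/((1850 - 267913/366) + 15736) = 1/(409187/366 + 15736) = 1/(6168563/366) = 366/6168563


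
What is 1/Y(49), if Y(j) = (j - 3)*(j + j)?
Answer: 1/4508 ≈ 0.00022183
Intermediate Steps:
Y(j) = 2*j*(-3 + j) (Y(j) = (-3 + j)*(2*j) = 2*j*(-3 + j))
1/Y(49) = 1/(2*49*(-3 + 49)) = 1/(2*49*46) = 1/4508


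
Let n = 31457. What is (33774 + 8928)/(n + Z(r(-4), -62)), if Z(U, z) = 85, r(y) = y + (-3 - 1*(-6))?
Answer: 7117/5257 ≈ 1.3538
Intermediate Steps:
r(y) = 3 + y (r(y) = y + (-3 + 6) = y + 3 = 3 + y)
(33774 + 8928)/(n + Z(r(-4), -62)) = (33774 + 8928)/(31457 + 85) = 42702/31542 = 42702*(1/31542) = 7117/5257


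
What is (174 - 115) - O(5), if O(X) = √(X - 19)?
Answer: 59 - I*√14 ≈ 59.0 - 3.7417*I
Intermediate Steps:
O(X) = √(-19 + X)
(174 - 115) - O(5) = (174 - 115) - √(-19 + 5) = 59 - √(-14) = 59 - I*√14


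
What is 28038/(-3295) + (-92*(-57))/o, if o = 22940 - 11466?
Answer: -152214516/18903415 ≈ -8.0522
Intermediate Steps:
o = 11474
28038/(-3295) + (-92*(-57))/o = 28038/(-3295) - 92*(-57)/11474 = 28038*(-1/3295) + 5244*(1/11474) = -28038/3295 + 2622/5737 = -152214516/18903415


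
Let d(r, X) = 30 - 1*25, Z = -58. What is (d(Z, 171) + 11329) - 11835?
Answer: -501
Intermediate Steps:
d(r, X) = 5 (d(r, X) = 30 - 25 = 5)
(d(Z, 171) + 11329) - 11835 = (5 + 11329) - 11835 = 11334 - 11835 = -501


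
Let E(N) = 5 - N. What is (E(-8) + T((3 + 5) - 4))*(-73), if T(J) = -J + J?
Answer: -949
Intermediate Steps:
T(J) = 0
(E(-8) + T((3 + 5) - 4))*(-73) = ((5 - 1*(-8)) + 0)*(-73) = ((5 + 8) + 0)*(-73) = (13 + 0)*(-73) = 13*(-73) = -949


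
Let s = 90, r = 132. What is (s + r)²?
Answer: 49284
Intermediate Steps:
(s + r)² = (90 + 132)² = 222² = 49284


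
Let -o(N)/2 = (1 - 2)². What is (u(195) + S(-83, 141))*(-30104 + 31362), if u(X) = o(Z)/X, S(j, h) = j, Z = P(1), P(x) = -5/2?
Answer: -20363246/195 ≈ -1.0443e+5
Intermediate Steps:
P(x) = -5/2 (P(x) = -5*½ = -5/2)
Z = -5/2 ≈ -2.5000
o(N) = -2 (o(N) = -2*(1 - 2)² = -2*(-1)² = -2*1 = -2)
u(X) = -2/X
(u(195) + S(-83, 141))*(-30104 + 31362) = (-2/195 - 83)*(-30104 + 31362) = (-2*1/195 - 83)*1258 = (-2/195 - 83)*1258 = -16187/195*1258 = -20363246/195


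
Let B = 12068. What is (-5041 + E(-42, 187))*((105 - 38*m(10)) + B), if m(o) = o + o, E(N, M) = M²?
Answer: 341568264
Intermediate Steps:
m(o) = 2*o
(-5041 + E(-42, 187))*((105 - 38*m(10)) + B) = (-5041 + 187²)*((105 - 76*10) + 12068) = (-5041 + 34969)*((105 - 38*20) + 12068) = 29928*((105 - 760) + 12068) = 29928*(-655 + 12068) = 29928*11413 = 341568264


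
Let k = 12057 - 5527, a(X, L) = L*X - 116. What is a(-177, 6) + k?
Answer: 5352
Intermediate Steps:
a(X, L) = -116 + L*X
k = 6530
a(-177, 6) + k = (-116 + 6*(-177)) + 6530 = (-116 - 1062) + 6530 = -1178 + 6530 = 5352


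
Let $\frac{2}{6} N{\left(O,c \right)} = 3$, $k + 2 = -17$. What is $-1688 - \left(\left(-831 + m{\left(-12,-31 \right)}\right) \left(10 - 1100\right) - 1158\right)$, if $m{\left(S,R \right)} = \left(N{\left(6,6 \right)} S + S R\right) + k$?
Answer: $-639270$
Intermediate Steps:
$k = -19$ ($k = -2 - 17 = -19$)
$N{\left(O,c \right)} = 9$ ($N{\left(O,c \right)} = 3 \cdot 3 = 9$)
$m{\left(S,R \right)} = -19 + 9 S + R S$ ($m{\left(S,R \right)} = \left(9 S + S R\right) - 19 = \left(9 S + R S\right) - 19 = -19 + 9 S + R S$)
$-1688 - \left(\left(-831 + m{\left(-12,-31 \right)}\right) \left(10 - 1100\right) - 1158\right) = -1688 - \left(\left(-831 - -245\right) \left(10 - 1100\right) - 1158\right) = -1688 - \left(\left(-831 - -245\right) \left(-1090\right) - 1158\right) = -1688 - \left(\left(-831 + 245\right) \left(-1090\right) - 1158\right) = -1688 - \left(\left(-586\right) \left(-1090\right) - 1158\right) = -1688 - \left(638740 - 1158\right) = -1688 - 637582 = -639270$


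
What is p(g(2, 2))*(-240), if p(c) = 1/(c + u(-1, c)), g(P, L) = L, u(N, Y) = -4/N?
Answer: -40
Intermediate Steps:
p(c) = 1/(4 + c) (p(c) = 1/(c - 4/(-1)) = 1/(c - 4*(-1)) = 1/(c + 4) = 1/(4 + c))
p(g(2, 2))*(-240) = -240/(4 + 2) = -240/6 = (1/6)*(-240) = -40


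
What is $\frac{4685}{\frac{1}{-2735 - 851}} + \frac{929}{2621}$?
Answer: $- \frac{44033873681}{2621} \approx -1.68 \cdot 10^{7}$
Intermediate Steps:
$\frac{4685}{\frac{1}{-2735 - 851}} + \frac{929}{2621} = \frac{4685}{\frac{1}{-3586}} + 929 \cdot \frac{1}{2621} = \frac{4685}{- \frac{1}{3586}} + \frac{929}{2621} = 4685 \left(-3586\right) + \frac{929}{2621} = -16800410 + \frac{929}{2621} = - \frac{44033873681}{2621}$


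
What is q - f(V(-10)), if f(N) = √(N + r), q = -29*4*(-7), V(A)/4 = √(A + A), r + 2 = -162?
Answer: 812 - 2*√(-41 + 2*I*√5) ≈ 811.3 - 12.825*I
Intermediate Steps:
r = -164 (r = -2 - 162 = -164)
V(A) = 4*√2*√A (V(A) = 4*√(A + A) = 4*√(2*A) = 4*(√2*√A) = 4*√2*√A)
q = 812 (q = -116*(-7) = 812)
f(N) = √(-164 + N) (f(N) = √(N - 164) = √(-164 + N))
q - f(V(-10)) = 812 - √(-164 + 4*√2*√(-10)) = 812 - √(-164 + 4*√2*(I*√10)) = 812 - √(-164 + 8*I*√5)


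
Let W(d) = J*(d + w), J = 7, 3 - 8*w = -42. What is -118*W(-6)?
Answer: 1239/4 ≈ 309.75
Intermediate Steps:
w = 45/8 (w = 3/8 - ⅛*(-42) = 3/8 + 21/4 = 45/8 ≈ 5.6250)
W(d) = 315/8 + 7*d (W(d) = 7*(d + 45/8) = 7*(45/8 + d) = 315/8 + 7*d)
-118*W(-6) = -118*(315/8 + 7*(-6)) = -118*(315/8 - 42) = -118*(-21/8) = 1239/4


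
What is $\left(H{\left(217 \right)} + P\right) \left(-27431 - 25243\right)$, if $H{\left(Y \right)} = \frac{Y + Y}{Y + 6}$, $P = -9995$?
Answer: $\frac{117381427974}{223} \approx 5.2637 \cdot 10^{8}$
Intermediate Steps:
$H{\left(Y \right)} = \frac{2 Y}{6 + Y}$
$\left(H{\left(217 \right)} + P\right) \left(-27431 - 25243\right) = \left(2 \cdot 217 \frac{1}{6 + 217} - 9995\right) \left(-27431 - 25243\right) = \left(2 \cdot 217 \cdot \frac{1}{223} - 9995\right) \left(-52674\right) = \left(\frac{434}{223} - 9995\right) \left(-52674\right) = \left(- \frac{2228451}{223}\right) \left(-52674\right) = \frac{117381427974}{223}$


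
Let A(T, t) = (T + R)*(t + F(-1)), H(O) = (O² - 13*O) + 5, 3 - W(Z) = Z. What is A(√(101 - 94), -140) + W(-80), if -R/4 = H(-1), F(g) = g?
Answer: 10799 - 141*√7 ≈ 10426.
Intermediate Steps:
W(Z) = 3 - Z
H(O) = 5 + O² - 13*O
R = -76 (R = -4*(5 + (-1)² - 13*(-1)) = -4*(5 + 1 + 13) = -4*19 = -76)
A(T, t) = (-1 + t)*(-76 + T) (A(T, t) = (T - 76)*(t - 1) = (-76 + T)*(-1 + t) = (-1 + t)*(-76 + T))
A(√(101 - 94), -140) + W(-80) = (76 - √(101 - 94) - 76*(-140) + √(101 - 94)*(-140)) + (3 - 1*(-80)) = (76 - √7 + 10640 + √7*(-140)) + (3 + 80) = (76 - √7 + 10640 - 140*√7) + 83 = (10716 - 141*√7) + 83 = 10799 - 141*√7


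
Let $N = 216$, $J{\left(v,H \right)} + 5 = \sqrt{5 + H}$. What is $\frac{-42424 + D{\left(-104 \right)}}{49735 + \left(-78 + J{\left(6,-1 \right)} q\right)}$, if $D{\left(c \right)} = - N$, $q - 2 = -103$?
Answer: $- \frac{1066}{1249} \approx -0.85348$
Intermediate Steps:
$J{\left(v,H \right)} = -5 + \sqrt{5 + H}$
$q = -101$ ($q = 2 - 103 = -101$)
$D{\left(c \right)} = -216$ ($D{\left(c \right)} = \left(-1\right) 216 = -216$)
$\frac{-42424 + D{\left(-104 \right)}}{49735 + \left(-78 + J{\left(6,-1 \right)} q\right)} = \frac{-42424 - 216}{49735 - \left(78 - \left(-5 + \sqrt{5 - 1}\right) \left(-101\right)\right)} = - \frac{42640}{49735 - \left(78 - \left(-5 + \sqrt{4}\right) \left(-101\right)\right)} = - \frac{42640}{49735 - \left(78 - \left(-5 + 2\right) \left(-101\right)\right)} = - \frac{42640}{49735 - -225} = - \frac{42640}{49735 + \left(-78 + 303\right)} = - \frac{42640}{49735 + 225} = - \frac{42640}{49960} = \left(-42640\right) \frac{1}{49960} = - \frac{1066}{1249}$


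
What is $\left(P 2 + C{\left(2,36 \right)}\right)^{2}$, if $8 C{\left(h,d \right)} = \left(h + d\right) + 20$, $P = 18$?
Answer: $\frac{29929}{16} \approx 1870.6$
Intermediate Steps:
$C{\left(h,d \right)} = \frac{5}{2} + \frac{d}{8} + \frac{h}{8}$ ($C{\left(h,d \right)} = \frac{\left(h + d\right) + 20}{8} = \frac{\left(d + h\right) + 20}{8} = \frac{20 + d + h}{8} = \frac{5}{2} + \frac{d}{8} + \frac{h}{8}$)
$\left(P 2 + C{\left(2,36 \right)}\right)^{2} = \left(18 \cdot 2 + \left(\frac{5}{2} + \frac{1}{8} \cdot 36 + \frac{1}{8} \cdot 2\right)\right)^{2} = \left(36 + \left(\frac{5}{2} + \frac{9}{2} + \frac{1}{4}\right)\right)^{2} = \left(36 + \frac{29}{4}\right)^{2} = \left(\frac{173}{4}\right)^{2} = \frac{29929}{16}$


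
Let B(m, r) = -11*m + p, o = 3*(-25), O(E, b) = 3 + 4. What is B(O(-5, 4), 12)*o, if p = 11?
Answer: 4950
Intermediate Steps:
O(E, b) = 7
o = -75
B(m, r) = 11 - 11*m (B(m, r) = -11*m + 11 = 11 - 11*m)
B(O(-5, 4), 12)*o = (11 - 11*7)*(-75) = (11 - 77)*(-75) = -66*(-75) = 4950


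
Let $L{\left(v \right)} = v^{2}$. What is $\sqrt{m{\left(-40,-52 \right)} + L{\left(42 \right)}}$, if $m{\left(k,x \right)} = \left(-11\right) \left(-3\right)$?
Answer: $\sqrt{1797} \approx 42.391$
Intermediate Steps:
$m{\left(k,x \right)} = 33$
$\sqrt{m{\left(-40,-52 \right)} + L{\left(42 \right)}} = \sqrt{33 + 42^{2}} = \sqrt{33 + 1764} = \sqrt{1797}$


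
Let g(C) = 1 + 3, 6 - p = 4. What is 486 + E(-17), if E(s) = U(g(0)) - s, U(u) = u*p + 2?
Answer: 513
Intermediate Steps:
p = 2 (p = 6 - 1*4 = 6 - 4 = 2)
g(C) = 4
U(u) = 2 + 2*u (U(u) = u*2 + 2 = 2*u + 2 = 2 + 2*u)
E(s) = 10 - s (E(s) = (2 + 2*4) - s = (2 + 8) - s = 10 - s)
486 + E(-17) = 486 + (10 - 1*(-17)) = 486 + (10 + 17) = 486 + 27 = 513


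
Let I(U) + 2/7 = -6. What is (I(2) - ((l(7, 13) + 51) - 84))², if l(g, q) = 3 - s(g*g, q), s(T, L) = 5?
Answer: 40401/49 ≈ 824.51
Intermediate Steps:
I(U) = -44/7 (I(U) = -2/7 - 6 = -44/7)
l(g, q) = -2 (l(g, q) = 3 - 1*5 = 3 - 5 = -2)
(I(2) - ((l(7, 13) + 51) - 84))² = (-44/7 - ((-2 + 51) - 84))² = (-44/7 - (49 - 84))² = (-44/7 - 1*(-35))² = (-44/7 + 35)² = (201/7)² = 40401/49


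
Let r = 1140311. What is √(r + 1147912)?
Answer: 3*√254247 ≈ 1512.7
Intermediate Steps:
√(r + 1147912) = √(1140311 + 1147912) = √2288223 = 3*√254247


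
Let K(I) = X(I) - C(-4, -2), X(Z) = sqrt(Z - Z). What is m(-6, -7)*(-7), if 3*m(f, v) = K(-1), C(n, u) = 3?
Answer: 7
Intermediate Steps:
X(Z) = 0 (X(Z) = sqrt(0) = 0)
K(I) = -3 (K(I) = 0 - 1*3 = 0 - 3 = -3)
m(f, v) = -1 (m(f, v) = (1/3)*(-3) = -1)
m(-6, -7)*(-7) = -1*(-7) = 7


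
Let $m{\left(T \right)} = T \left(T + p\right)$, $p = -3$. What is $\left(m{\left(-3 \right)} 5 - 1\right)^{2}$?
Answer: $7921$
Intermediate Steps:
$m{\left(T \right)} = T \left(-3 + T\right)$ ($m{\left(T \right)} = T \left(T - 3\right) = T \left(-3 + T\right)$)
$\left(m{\left(-3 \right)} 5 - 1\right)^{2} = \left(- 3 \left(-3 - 3\right) 5 - 1\right)^{2} = \left(\left(-3\right) \left(-6\right) 5 - 1\right)^{2} = \left(18 \cdot 5 - 1\right)^{2} = \left(90 - 1\right)^{2} = 89^{2} = 7921$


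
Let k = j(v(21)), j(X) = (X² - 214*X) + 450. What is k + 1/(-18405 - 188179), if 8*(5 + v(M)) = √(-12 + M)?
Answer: 2414786191/1652672 ≈ 1461.1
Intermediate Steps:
v(M) = -5 + √(-12 + M)/8
j(X) = 450 + X² - 214*X
k = 93513/64 (k = 450 + (-5 + √(-12 + 21)/8)² - 214*(-5 + √(-12 + 21)/8) = 450 + (-5 + √9/8)² - 214*(-5 + √9/8) = 450 + (-5 + (⅛)*3)² - 214*(-5 + (⅛)*3) = 450 + (-5 + 3/8)² - 214*(-5 + 3/8) = 450 + (-37/8)² - 214*(-37/8) = 450 + 1369/64 + 3959/4 = 93513/64 ≈ 1461.1)
k + 1/(-18405 - 188179) = 93513/64 + 1/(-18405 - 188179) = 93513/64 + 1/(-206584) = 93513/64 - 1/206584 = 2414786191/1652672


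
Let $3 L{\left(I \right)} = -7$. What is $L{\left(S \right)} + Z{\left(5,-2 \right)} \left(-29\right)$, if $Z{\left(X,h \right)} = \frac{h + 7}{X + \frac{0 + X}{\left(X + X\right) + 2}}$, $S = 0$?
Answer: $- \frac{1135}{39} \approx -29.103$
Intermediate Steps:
$L{\left(I \right)} = - \frac{7}{3}$ ($L{\left(I \right)} = \frac{1}{3} \left(-7\right) = - \frac{7}{3}$)
$Z{\left(X,h \right)} = \frac{7 + h}{X + \frac{X}{2 + 2 X}}$ ($Z{\left(X,h \right)} = \frac{7 + h}{X + \frac{X}{2 X + 2}} = \frac{7 + h}{X + \frac{X}{2 + 2 X}}$)
$L{\left(S \right)} + Z{\left(5,-2 \right)} \left(-29\right) = - \frac{7}{3} + \frac{2 \left(7 - 2 + 7 \cdot 5 + 5 \left(-2\right)\right)}{5 \left(3 + 2 \cdot 5\right)} \left(-29\right) = - \frac{7}{3} + 2 \cdot \frac{1}{5} \frac{1}{3 + 10} \left(7 - 2 + 35 - 10\right) \left(-29\right) = - \frac{7}{3} + 2 \cdot \frac{1}{5} \cdot \frac{1}{13} \cdot 30 \left(-29\right) = - \frac{7}{3} + \frac{12}{13} \left(-29\right) = - \frac{7}{3} - \frac{348}{13} = - \frac{1135}{39}$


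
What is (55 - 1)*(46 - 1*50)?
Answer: -216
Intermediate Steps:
(55 - 1)*(46 - 1*50) = 54*(46 - 50) = 54*(-4) = -216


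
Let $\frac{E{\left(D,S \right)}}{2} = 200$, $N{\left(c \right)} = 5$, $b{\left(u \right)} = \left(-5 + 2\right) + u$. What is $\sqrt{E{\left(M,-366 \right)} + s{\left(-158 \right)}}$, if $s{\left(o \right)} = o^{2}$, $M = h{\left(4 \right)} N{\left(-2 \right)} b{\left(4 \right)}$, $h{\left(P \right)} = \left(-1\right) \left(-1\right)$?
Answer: $2 \sqrt{6341} \approx 159.26$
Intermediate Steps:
$b{\left(u \right)} = -3 + u$
$h{\left(P \right)} = 1$
$M = 5$ ($M = 1 \cdot 5 \left(-3 + 4\right) = 5 \cdot 1 = 5$)
$E{\left(D,S \right)} = 400$ ($E{\left(D,S \right)} = 2 \cdot 200 = 400$)
$\sqrt{E{\left(M,-366 \right)} + s{\left(-158 \right)}} = \sqrt{400 + \left(-158\right)^{2}} = \sqrt{400 + 24964} = \sqrt{25364} = 2 \sqrt{6341}$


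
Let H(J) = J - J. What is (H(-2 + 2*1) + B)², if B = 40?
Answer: 1600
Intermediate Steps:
H(J) = 0
(H(-2 + 2*1) + B)² = (0 + 40)² = 40² = 1600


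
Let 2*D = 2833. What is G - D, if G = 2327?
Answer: 1821/2 ≈ 910.50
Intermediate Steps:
D = 2833/2 (D = (½)*2833 = 2833/2 ≈ 1416.5)
G - D = 2327 - 1*2833/2 = 2327 - 2833/2 = 1821/2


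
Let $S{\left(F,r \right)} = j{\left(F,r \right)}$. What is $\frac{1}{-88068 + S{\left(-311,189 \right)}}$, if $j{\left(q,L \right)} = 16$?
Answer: $- \frac{1}{88052} \approx -1.1357 \cdot 10^{-5}$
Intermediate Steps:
$S{\left(F,r \right)} = 16$
$\frac{1}{-88068 + S{\left(-311,189 \right)}} = \frac{1}{-88068 + 16} = \frac{1}{-88052} = - \frac{1}{88052}$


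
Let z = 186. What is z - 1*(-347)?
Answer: 533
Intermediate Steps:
z - 1*(-347) = 186 - 1*(-347) = 186 + 347 = 533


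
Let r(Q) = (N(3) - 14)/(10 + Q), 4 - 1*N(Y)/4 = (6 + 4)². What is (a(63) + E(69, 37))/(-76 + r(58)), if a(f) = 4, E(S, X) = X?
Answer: -1394/2783 ≈ -0.50090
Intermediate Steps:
N(Y) = -384 (N(Y) = 16 - 4*(6 + 4)² = 16 - 4*10² = 16 - 4*100 = 16 - 400 = -384)
r(Q) = -398/(10 + Q) (r(Q) = (-384 - 14)/(10 + Q) = -398/(10 + Q))
(a(63) + E(69, 37))/(-76 + r(58)) = (4 + 37)/(-76 - 398/(10 + 58)) = 41/(-76 - 398/68) = 41/(-76 - 398*1/68) = 41/(-76 - 199/34) = 41/(-2783/34) = 41*(-34/2783) = -1394/2783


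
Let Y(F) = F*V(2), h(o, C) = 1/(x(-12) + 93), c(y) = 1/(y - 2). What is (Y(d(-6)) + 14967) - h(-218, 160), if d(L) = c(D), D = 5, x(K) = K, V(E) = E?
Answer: 1212380/81 ≈ 14968.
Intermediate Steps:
c(y) = 1/(-2 + y)
d(L) = ⅓ (d(L) = 1/(-2 + 5) = 1/3 = ⅓)
h(o, C) = 1/81 (h(o, C) = 1/(-12 + 93) = 1/81)
Y(F) = 2*F (Y(F) = F*2 = 2*F)
(Y(d(-6)) + 14967) - h(-218, 160) = (2*(⅓) + 14967) - 1*1/81 = (⅔ + 14967) - 1/81 = 44903/3 - 1/81 = 1212380/81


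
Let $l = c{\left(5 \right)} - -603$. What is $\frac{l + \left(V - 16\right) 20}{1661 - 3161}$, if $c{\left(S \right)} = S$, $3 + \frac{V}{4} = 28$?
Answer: $- \frac{572}{375} \approx -1.5253$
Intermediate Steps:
$V = 100$ ($V = -12 + 4 \cdot 28 = -12 + 112 = 100$)
$l = 608$ ($l = 5 - -603 = 5 + 603 = 608$)
$\frac{l + \left(V - 16\right) 20}{1661 - 3161} = \frac{608 + \left(100 - 16\right) 20}{1661 - 3161} = \frac{608 + 84 \cdot 20}{-1500} = \left(608 + 1680\right) \left(- \frac{1}{1500}\right) = 2288 \left(- \frac{1}{1500}\right) = - \frac{572}{375}$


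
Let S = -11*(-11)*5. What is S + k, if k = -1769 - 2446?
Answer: -3610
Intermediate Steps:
k = -4215
S = 605 (S = 121*5 = 605)
S + k = 605 - 4215 = -3610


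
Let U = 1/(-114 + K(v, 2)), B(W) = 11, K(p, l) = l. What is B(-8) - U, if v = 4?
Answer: 1233/112 ≈ 11.009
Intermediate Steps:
U = -1/112 (U = 1/(-114 + 2) = 1/(-112) = -1/112 ≈ -0.0089286)
B(-8) - U = 11 - 1*(-1/112) = 11 + 1/112 = 1233/112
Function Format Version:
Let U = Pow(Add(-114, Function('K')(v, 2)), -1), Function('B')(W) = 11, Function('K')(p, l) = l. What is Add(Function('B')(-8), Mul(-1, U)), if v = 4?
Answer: Rational(1233, 112) ≈ 11.009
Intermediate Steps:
U = Rational(-1, 112) (U = Pow(Add(-114, 2), -1) = Pow(-112, -1) = Rational(-1, 112) ≈ -0.0089286)
Add(Function('B')(-8), Mul(-1, U)) = Add(11, Mul(-1, Rational(-1, 112))) = Add(11, Rational(1, 112)) = Rational(1233, 112)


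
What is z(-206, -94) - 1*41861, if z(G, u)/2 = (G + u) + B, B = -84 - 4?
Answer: -42637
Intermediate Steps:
B = -88
z(G, u) = -176 + 2*G + 2*u (z(G, u) = 2*((G + u) - 88) = 2*(-88 + G + u) = -176 + 2*G + 2*u)
z(-206, -94) - 1*41861 = (-176 + 2*(-206) + 2*(-94)) - 1*41861 = (-176 - 412 - 188) - 41861 = -776 - 41861 = -42637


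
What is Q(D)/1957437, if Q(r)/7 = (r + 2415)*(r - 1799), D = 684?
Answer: -8062565/652479 ≈ -12.357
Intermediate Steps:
Q(r) = 7*(-1799 + r)*(2415 + r) (Q(r) = 7*((r + 2415)*(r - 1799)) = 7*((2415 + r)*(-1799 + r)) = 7*((-1799 + r)*(2415 + r)) = 7*(-1799 + r)*(2415 + r))
Q(D)/1957437 = (-30412095 + 7*684² + 4312*684)/1957437 = (-30412095 + 7*467856 + 2949408)*(1/1957437) = (-30412095 + 3274992 + 2949408)*(1/1957437) = -24187695*1/1957437 = -8062565/652479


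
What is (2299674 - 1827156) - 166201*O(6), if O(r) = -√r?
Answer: 472518 + 166201*√6 ≈ 8.7963e+5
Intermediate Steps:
(2299674 - 1827156) - 166201*O(6) = (2299674 - 1827156) - (-166201)*√6 = 472518 + 166201*√6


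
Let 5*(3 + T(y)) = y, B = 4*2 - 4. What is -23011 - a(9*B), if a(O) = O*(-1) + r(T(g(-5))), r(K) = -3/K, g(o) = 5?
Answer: -45953/2 ≈ -22977.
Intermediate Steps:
B = 4 (B = 8 - 4 = 4)
T(y) = -3 + y/5
a(O) = 3/2 - O (a(O) = O*(-1) - 3/(-3 + (⅕)*5) = -O - 3/(-3 + 1) = -O - 3/(-2) = -O - 3*(-½) = -O + 3/2 = 3/2 - O)
-23011 - a(9*B) = -23011 - (3/2 - 9*4) = -23011 - (3/2 - 1*36) = -23011 - (3/2 - 36) = -23011 - 1*(-69/2) = -23011 + 69/2 = -45953/2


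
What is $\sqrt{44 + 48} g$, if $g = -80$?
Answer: $- 160 \sqrt{23} \approx -767.33$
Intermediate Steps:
$\sqrt{44 + 48} g = \sqrt{44 + 48} \left(-80\right) = \sqrt{92} \left(-80\right) = 2 \sqrt{23} \left(-80\right) = - 160 \sqrt{23}$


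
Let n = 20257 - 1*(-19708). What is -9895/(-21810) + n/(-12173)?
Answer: -150236963/53098626 ≈ -2.8294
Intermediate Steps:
n = 39965 (n = 20257 + 19708 = 39965)
-9895/(-21810) + n/(-12173) = -9895/(-21810) + 39965/(-12173) = -9895*(-1/21810) + 39965*(-1/12173) = 1979/4362 - 39965/12173 = -150236963/53098626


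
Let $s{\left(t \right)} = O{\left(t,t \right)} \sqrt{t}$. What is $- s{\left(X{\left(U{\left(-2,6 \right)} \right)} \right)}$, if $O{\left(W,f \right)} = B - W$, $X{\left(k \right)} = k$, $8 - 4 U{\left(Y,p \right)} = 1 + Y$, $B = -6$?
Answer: $\frac{99}{8} \approx 12.375$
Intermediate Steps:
$U{\left(Y,p \right)} = \frac{7}{4} - \frac{Y}{4}$ ($U{\left(Y,p \right)} = 2 - \frac{1 + Y}{4} = 2 - \left(\frac{1}{4} + \frac{Y}{4}\right) = \frac{7}{4} - \frac{Y}{4}$)
$O{\left(W,f \right)} = -6 - W$
$s{\left(t \right)} = \sqrt{t} \left(-6 - t\right)$ ($s{\left(t \right)} = \left(-6 - t\right) \sqrt{t} = \sqrt{t} \left(-6 - t\right)$)
$- s{\left(X{\left(U{\left(-2,6 \right)} \right)} \right)} = - \sqrt{\frac{7}{4} - - \frac{1}{2}} \left(-6 - \left(\frac{7}{4} - - \frac{1}{2}\right)\right) = - \sqrt{\frac{7}{4} + \frac{1}{2}} \left(-6 - \left(\frac{7}{4} + \frac{1}{2}\right)\right) = - \sqrt{\frac{9}{4}} \left(-6 - \frac{9}{4}\right) = - \frac{3 \left(-6 - \frac{9}{4}\right)}{2} = - \frac{3 \left(-33\right)}{2 \cdot 4} = \left(-1\right) \left(- \frac{99}{8}\right) = \frac{99}{8}$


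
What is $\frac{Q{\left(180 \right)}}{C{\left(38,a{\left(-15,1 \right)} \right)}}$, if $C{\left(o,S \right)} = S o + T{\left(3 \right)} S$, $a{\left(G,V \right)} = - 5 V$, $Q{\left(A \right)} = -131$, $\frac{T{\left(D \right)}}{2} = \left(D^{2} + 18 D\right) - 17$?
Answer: $\frac{131}{650} \approx 0.20154$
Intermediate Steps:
$T{\left(D \right)} = -34 + 2 D^{2} + 36 D$ ($T{\left(D \right)} = 2 \left(\left(D^{2} + 18 D\right) - 17\right) = 2 \left(-17 + D^{2} + 18 D\right) = -34 + 2 D^{2} + 36 D$)
$C{\left(o,S \right)} = 92 S + S o$ ($C{\left(o,S \right)} = S o + \left(-34 + 2 \cdot 3^{2} + 36 \cdot 3\right) S = S o + \left(-34 + 2 \cdot 9 + 108\right) S = S o + \left(-34 + 18 + 108\right) S = S o + 92 S = 92 S + S o$)
$\frac{Q{\left(180 \right)}}{C{\left(38,a{\left(-15,1 \right)} \right)}} = - \frac{131}{\left(-5\right) 1 \left(92 + 38\right)} = - \frac{131}{\left(-5\right) 130} = - \frac{131}{-650} = \left(-131\right) \left(- \frac{1}{650}\right) = \frac{131}{650}$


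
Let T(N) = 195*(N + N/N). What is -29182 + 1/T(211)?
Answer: -1206383879/41340 ≈ -29182.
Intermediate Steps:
T(N) = 195 + 195*N (T(N) = 195*(N + 1) = 195*(1 + N) = 195 + 195*N)
-29182 + 1/T(211) = -29182 + 1/(195 + 195*211) = -29182 + 1/(195 + 41145) = -29182 + 1/41340 = -1206383879/41340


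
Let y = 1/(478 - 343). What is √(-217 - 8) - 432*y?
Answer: -16/5 + 15*I ≈ -3.2 + 15.0*I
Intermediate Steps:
y = 1/135 ≈ 0.0074074
√(-217 - 8) - 432*y = √(-217 - 8) - 432*1/135 = √(-225) - 16/5 = 15*I - 16/5 = -16/5 + 15*I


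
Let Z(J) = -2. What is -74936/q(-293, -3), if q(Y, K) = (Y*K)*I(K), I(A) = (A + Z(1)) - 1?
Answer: 37468/2637 ≈ 14.209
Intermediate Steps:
I(A) = -3 + A (I(A) = (A - 2) - 1 = (-2 + A) - 1 = -3 + A)
q(Y, K) = K*Y*(-3 + K) (q(Y, K) = (Y*K)*(-3 + K) = (K*Y)*(-3 + K) = K*Y*(-3 + K))
-74936/q(-293, -3) = -74936*1/(879*(-3 - 3)) = -74936/((-3*(-293)*(-6))) = -74936/(-5274) = -74936*(-1/5274) = 37468/2637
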